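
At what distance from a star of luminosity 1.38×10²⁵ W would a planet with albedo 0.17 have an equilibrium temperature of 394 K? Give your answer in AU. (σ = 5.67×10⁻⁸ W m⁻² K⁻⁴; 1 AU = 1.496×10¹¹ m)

d ≈ 0.0863 AU

From T_eq⁴ = L(1−A)/(16πσd²): d = √[L(1−A)/(16πσT_eq⁴)].
d = √[1.38×10²⁵ × 0.83 / (16π × 5.67×10⁻⁸ × (394)⁴)] = 1.29×10¹⁰ m = 0.0863 AU.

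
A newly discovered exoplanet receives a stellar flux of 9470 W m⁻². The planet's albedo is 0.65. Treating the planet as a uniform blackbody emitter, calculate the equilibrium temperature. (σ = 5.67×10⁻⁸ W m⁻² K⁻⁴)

Energy balance: absorbed = emitted ⇒ πR²·S(1−A) = 4πR²·σT_eq⁴, so T_eq⁴ = S(1−A)/(4σ).
T_eq = [9470 × 0.35 / (4 × 5.67×10⁻⁸)]^(1/4) = (1.46×10¹⁰)^(1/4) = 348 K.

T_eq ≈ 348 K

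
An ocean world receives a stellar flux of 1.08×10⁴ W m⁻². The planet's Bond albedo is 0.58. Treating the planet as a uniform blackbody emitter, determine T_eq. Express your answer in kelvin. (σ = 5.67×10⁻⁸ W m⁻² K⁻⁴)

T_eq ≈ 376 K

Energy balance: absorbed = emitted ⇒ πR²·S(1−A) = 4πR²·σT_eq⁴, so T_eq⁴ = S(1−A)/(4σ).
T_eq = [1.08×10⁴ × 0.42 / (4 × 5.67×10⁻⁸)]^(1/4) = (2.00×10¹⁰)^(1/4) = 376 K.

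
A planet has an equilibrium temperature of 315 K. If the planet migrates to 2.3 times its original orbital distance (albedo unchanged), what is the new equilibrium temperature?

T_eq ∝ L^(1/4) · d^(−1/2).
T′ = 315 / 2.3^(1/2) = 208 K.

T_eq ≈ 208 K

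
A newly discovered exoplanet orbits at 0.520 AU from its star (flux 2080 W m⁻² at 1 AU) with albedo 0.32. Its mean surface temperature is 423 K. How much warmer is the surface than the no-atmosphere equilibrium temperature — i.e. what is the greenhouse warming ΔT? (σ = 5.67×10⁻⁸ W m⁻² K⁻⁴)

ΔT ≈ 33.3 K

S = 2080/0.520² = 7692 W m⁻².
T_eq = [S(1−A)/(4σ)]^(1/4) = [7692×0.68/(4×5.67×10⁻⁸)]^(1/4) = 389.7 K.
ΔT = T_surf − T_eq = 423 − 389.7.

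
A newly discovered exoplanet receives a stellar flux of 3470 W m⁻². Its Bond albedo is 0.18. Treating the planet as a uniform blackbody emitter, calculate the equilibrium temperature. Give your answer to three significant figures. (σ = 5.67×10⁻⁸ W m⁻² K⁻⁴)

T_eq ≈ 335 K

Energy balance: absorbed = emitted ⇒ πR²·S(1−A) = 4πR²·σT_eq⁴, so T_eq⁴ = S(1−A)/(4σ).
T_eq = [3470 × 0.82 / (4 × 5.67×10⁻⁸)]^(1/4) = (1.25×10¹⁰)^(1/4) = 335 K.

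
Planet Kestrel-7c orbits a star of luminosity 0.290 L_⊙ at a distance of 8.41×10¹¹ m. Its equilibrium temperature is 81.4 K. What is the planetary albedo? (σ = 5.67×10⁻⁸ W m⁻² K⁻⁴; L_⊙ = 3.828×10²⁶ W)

A ≈ 0.20

L = 0.290 × 3.828×10²⁶ = 1.11×10²⁶ W.
Flux: S = L/(4πd²) = 1.11×10²⁶/(4π×(8.41×10¹¹)²) = 12.5 W m⁻².
From T_eq⁴ = S(1−A)/(4σ): 1−A = 4σT_eq⁴/S.
1−A = 4 × 5.67×10⁻⁸ × (81.4)⁴ / 12.5 = 0.797.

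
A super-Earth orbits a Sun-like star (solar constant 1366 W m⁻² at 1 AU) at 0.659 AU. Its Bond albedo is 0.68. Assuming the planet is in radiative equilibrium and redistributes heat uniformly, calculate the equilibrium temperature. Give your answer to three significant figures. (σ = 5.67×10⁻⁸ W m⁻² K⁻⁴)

T_eq ≈ 258 K

Flux at 0.659 AU: S = 1366/0.659² = 3150 W m⁻².
Energy balance: absorbed = emitted ⇒ πR²·S(1−A) = 4πR²·σT_eq⁴, so T_eq⁴ = S(1−A)/(4σ).
T_eq = [3150 × 0.32 / (4 × 5.67×10⁻⁸)]^(1/4) = (4.44×10⁹)^(1/4) = 258 K.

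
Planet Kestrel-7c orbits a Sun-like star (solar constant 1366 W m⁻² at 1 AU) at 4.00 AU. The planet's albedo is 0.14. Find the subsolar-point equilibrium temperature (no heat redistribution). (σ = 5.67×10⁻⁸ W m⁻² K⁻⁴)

Flux at 4.00 AU: S = 1366/4.00² = 85.4 W m⁻².
At the subsolar point the surface absorbs S(1−A) and emits σT⁴ per unit area — no factor of 4, since only the local patch is in balance.
T = [85.4 × 0.86 / 5.67×10⁻⁸]^(1/4) = (1.29×10⁹)^(1/4) = 190 K.

T_ss ≈ 190 K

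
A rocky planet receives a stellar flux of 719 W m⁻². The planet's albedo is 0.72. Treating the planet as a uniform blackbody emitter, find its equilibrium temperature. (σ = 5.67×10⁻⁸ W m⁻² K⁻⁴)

Energy balance: absorbed = emitted ⇒ πR²·S(1−A) = 4πR²·σT_eq⁴, so T_eq⁴ = S(1−A)/(4σ).
T_eq = [719 × 0.28 / (4 × 5.67×10⁻⁸)]^(1/4) = (8.88×10⁸)^(1/4) = 173 K.

T_eq ≈ 173 K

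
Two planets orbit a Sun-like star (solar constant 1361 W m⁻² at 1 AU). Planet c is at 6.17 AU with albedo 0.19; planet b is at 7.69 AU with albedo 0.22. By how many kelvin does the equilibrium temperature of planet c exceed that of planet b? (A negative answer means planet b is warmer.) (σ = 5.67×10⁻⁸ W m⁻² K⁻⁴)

T_eq = [S₀(1−A)/(4σd²)]^(1/4), so T ∝ (1−A)^(1/4) / √d.
T₁ = [1361×0.81/(4×5.67×10⁻⁸×6.17²)]^(1/4) = 106.30 K.
T₂ = [1361×0.78/(4×5.67×10⁻⁸×7.69²)]^(1/4) = 94.32 K.

ΔT ≈ 12.0 K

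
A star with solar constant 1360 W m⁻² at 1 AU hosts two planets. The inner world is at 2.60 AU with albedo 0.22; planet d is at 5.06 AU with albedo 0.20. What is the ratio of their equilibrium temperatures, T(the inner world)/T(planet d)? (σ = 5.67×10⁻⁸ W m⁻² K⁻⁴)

T₁/T₂ ≈ 1.386

T_eq = [S₀(1−A)/(4σd²)]^(1/4), so T ∝ (1−A)^(1/4) / √d.
T₁ = [1360×0.78/(4×5.67×10⁻⁸×2.60²)]^(1/4) = 162.19 K.
T₂ = [1360×0.80/(4×5.67×10⁻⁸×5.06²)]^(1/4) = 117.00 K.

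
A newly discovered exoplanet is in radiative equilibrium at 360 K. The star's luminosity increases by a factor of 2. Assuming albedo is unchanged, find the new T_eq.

T_eq ∝ L^(1/4) · d^(−1/2).
T′ = 360 × 2^(1/4) = 428 K.

T_eq ≈ 428 K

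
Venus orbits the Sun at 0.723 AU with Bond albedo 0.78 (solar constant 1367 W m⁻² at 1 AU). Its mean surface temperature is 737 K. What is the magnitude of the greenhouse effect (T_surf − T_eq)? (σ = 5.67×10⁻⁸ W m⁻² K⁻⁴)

ΔT ≈ 512.6 K

S = 1367/0.723² = 2615 W m⁻².
T_eq = [S(1−A)/(4σ)]^(1/4) = [2615×0.22/(4×5.67×10⁻⁸)]^(1/4) = 224.4 K.
ΔT = T_surf − T_eq = 737 − 224.4.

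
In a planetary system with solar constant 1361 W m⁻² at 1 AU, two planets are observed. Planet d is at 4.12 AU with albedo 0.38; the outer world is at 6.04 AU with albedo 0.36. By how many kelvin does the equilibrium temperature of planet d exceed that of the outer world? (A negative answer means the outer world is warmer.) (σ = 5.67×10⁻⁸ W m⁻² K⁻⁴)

ΔT ≈ 20.4 K

T_eq = [S₀(1−A)/(4σd²)]^(1/4), so T ∝ (1−A)^(1/4) / √d.
T₁ = [1361×0.62/(4×5.67×10⁻⁸×4.12²)]^(1/4) = 121.68 K.
T₂ = [1361×0.64/(4×5.67×10⁻⁸×6.04²)]^(1/4) = 101.29 K.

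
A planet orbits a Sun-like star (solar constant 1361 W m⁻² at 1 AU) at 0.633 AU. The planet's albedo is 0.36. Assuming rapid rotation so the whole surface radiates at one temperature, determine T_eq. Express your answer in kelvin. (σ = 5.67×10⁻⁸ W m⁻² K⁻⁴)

T_eq ≈ 313 K

Flux at 0.633 AU: S = 1361/0.633² = 3400 W m⁻².
Energy balance: absorbed = emitted ⇒ πR²·S(1−A) = 4πR²·σT_eq⁴, so T_eq⁴ = S(1−A)/(4σ).
T_eq = [3400 × 0.64 / (4 × 5.67×10⁻⁸)]^(1/4) = (9.58×10⁹)^(1/4) = 313 K.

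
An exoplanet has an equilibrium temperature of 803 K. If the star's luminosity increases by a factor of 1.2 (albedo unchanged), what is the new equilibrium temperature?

T_eq ≈ 840 K

T_eq ∝ L^(1/4) · d^(−1/2).
T′ = 803 × 1.2^(1/4) = 840 K.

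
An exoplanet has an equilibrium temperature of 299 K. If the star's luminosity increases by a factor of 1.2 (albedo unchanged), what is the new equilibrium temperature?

T_eq ≈ 313 K

T_eq ∝ L^(1/4) · d^(−1/2).
T′ = 299 × 1.2^(1/4) = 313 K.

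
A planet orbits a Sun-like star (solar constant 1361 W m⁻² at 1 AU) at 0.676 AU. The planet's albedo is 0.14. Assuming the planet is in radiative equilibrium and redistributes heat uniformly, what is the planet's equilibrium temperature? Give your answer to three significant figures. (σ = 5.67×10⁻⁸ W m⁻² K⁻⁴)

T_eq ≈ 326 K

Flux at 0.676 AU: S = 1361/0.676² = 2980 W m⁻².
Energy balance: absorbed = emitted ⇒ πR²·S(1−A) = 4πR²·σT_eq⁴, so T_eq⁴ = S(1−A)/(4σ).
T_eq = [2980 × 0.86 / (4 × 5.67×10⁻⁸)]^(1/4) = (1.13×10¹⁰)^(1/4) = 326 K.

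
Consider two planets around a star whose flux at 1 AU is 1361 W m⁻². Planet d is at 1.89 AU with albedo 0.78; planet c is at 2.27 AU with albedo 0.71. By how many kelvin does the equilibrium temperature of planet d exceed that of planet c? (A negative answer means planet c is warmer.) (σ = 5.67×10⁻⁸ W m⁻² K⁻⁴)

ΔT ≈ 3.1 K

T_eq = [S₀(1−A)/(4σd²)]^(1/4), so T ∝ (1−A)^(1/4) / √d.
T₁ = [1361×0.22/(4×5.67×10⁻⁸×1.89²)]^(1/4) = 138.65 K.
T₂ = [1361×0.29/(4×5.67×10⁻⁸×2.27²)]^(1/4) = 135.56 K.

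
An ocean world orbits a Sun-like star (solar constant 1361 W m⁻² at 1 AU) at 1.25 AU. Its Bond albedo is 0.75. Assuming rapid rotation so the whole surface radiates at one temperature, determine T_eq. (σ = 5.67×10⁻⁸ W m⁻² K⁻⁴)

Flux at 1.25 AU: S = 1361/1.25² = 871 W m⁻².
Energy balance: absorbed = emitted ⇒ πR²·S(1−A) = 4πR²·σT_eq⁴, so T_eq⁴ = S(1−A)/(4σ).
T_eq = [871 × 0.25 / (4 × 5.67×10⁻⁸)]^(1/4) = (9.60×10⁸)^(1/4) = 176 K.

T_eq ≈ 176 K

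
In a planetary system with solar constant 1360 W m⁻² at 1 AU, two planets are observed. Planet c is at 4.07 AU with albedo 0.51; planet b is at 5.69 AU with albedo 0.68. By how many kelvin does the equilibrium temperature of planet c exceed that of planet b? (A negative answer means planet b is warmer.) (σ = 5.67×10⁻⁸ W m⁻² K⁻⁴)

ΔT ≈ 27.7 K

T_eq = [S₀(1−A)/(4σd²)]^(1/4), so T ∝ (1−A)^(1/4) / √d.
T₁ = [1360×0.49/(4×5.67×10⁻⁸×4.07²)]^(1/4) = 115.41 K.
T₂ = [1360×0.32/(4×5.67×10⁻⁸×5.69²)]^(1/4) = 87.74 K.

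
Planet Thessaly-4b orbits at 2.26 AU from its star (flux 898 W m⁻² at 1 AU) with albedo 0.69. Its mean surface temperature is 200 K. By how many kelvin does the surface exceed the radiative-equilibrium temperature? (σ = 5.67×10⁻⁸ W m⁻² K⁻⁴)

ΔT ≈ 75.5 K

S = 898/2.26² = 175.8 W m⁻².
T_eq = [S(1−A)/(4σ)]^(1/4) = [175.8×0.31/(4×5.67×10⁻⁸)]^(1/4) = 124.5 K.
ΔT = T_surf − T_eq = 200 − 124.5.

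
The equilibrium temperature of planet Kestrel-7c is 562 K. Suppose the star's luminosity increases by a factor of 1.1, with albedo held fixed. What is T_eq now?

T_eq ≈ 576 K

T_eq ∝ L^(1/4) · d^(−1/2).
T′ = 562 × 1.1^(1/4) = 576 K.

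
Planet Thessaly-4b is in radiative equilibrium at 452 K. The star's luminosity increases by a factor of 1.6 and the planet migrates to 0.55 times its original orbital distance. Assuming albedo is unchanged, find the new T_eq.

T_eq ≈ 685 K

T_eq ∝ L^(1/4) · d^(−1/2).
T′ = 452 × 1.6^(1/4) / 0.55^(1/2) = 685 K.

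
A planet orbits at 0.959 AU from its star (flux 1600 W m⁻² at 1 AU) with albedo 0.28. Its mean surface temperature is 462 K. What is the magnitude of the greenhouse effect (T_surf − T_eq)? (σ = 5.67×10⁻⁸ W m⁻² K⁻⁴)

S = 1600/0.959² = 1740 W m⁻².
T_eq = [S(1−A)/(4σ)]^(1/4) = [1740×0.72/(4×5.67×10⁻⁸)]^(1/4) = 272.6 K.
ΔT = T_surf − T_eq = 462 − 272.6.

ΔT ≈ 189.4 K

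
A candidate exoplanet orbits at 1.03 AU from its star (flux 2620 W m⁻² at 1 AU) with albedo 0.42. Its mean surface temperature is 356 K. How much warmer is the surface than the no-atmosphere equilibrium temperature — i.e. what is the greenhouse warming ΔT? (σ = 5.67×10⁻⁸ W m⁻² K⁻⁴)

ΔT ≈ 74.1 K

S = 2620/1.03² = 2470 W m⁻².
T_eq = [S(1−A)/(4σ)]^(1/4) = [2470×0.58/(4×5.67×10⁻⁸)]^(1/4) = 281.9 K.
ΔT = T_surf − T_eq = 356 − 281.9.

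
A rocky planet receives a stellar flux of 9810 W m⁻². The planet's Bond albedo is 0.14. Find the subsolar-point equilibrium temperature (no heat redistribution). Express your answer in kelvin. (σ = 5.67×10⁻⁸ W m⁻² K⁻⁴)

T_ss ≈ 621 K

At the subsolar point the surface absorbs S(1−A) and emits σT⁴ per unit area — no factor of 4, since only the local patch is in balance.
T = [9810 × 0.86 / 5.67×10⁻⁸]^(1/4) = (1.49×10¹¹)^(1/4) = 621 K.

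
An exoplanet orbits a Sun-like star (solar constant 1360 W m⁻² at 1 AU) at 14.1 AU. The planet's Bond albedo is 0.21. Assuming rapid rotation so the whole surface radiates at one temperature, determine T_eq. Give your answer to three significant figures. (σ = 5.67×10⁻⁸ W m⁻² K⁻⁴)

T_eq ≈ 69.9 K

Flux at 14.1 AU: S = 1360/14.1² = 6.84 W m⁻².
Energy balance: absorbed = emitted ⇒ πR²·S(1−A) = 4πR²·σT_eq⁴, so T_eq⁴ = S(1−A)/(4σ).
T_eq = [6.84 × 0.79 / (4 × 5.67×10⁻⁸)]^(1/4) = (2.38×10⁷)^(1/4) = 69.9 K.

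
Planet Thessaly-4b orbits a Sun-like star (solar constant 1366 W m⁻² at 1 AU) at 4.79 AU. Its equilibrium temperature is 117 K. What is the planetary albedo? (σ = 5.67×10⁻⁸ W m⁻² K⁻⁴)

Flux at 4.79 AU: S = 1366/4.79² = 59.5 W m⁻².
From T_eq⁴ = S(1−A)/(4σ): 1−A = 4σT_eq⁴/S.
1−A = 4 × 5.67×10⁻⁸ × (117)⁴ / 59.5 = 0.714.

A ≈ 0.29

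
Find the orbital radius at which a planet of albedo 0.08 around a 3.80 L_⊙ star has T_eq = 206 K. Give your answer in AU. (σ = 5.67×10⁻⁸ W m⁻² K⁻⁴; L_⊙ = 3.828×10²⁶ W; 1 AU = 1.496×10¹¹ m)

L = 3.80 × 3.828×10²⁶ = 1.45×10²⁷ W.
From T_eq⁴ = L(1−A)/(16πσd²): d = √[L(1−A)/(16πσT_eq⁴)].
d = √[1.45×10²⁷ × 0.92 / (16π × 5.67×10⁻⁸ × (206)⁴)] = 5.11×10¹¹ m = 3.41 AU.

d ≈ 3.41 AU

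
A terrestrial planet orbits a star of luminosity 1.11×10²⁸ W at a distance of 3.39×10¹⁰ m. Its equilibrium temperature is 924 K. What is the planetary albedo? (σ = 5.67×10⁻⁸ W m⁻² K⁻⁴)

A ≈ 0.78

Flux: S = L/(4πd²) = 1.11×10²⁸/(4π×(3.39×10¹⁰)²) = 7.69×10⁵ W m⁻².
From T_eq⁴ = S(1−A)/(4σ): 1−A = 4σT_eq⁴/S.
1−A = 4 × 5.67×10⁻⁸ × (924)⁴ / 7.69×10⁵ = 0.215.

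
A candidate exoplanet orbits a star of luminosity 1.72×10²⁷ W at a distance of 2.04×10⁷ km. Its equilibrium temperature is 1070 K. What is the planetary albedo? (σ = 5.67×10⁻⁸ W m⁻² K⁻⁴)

d = 2.04×10⁷ km = 2.04×10¹⁰ m.
Flux: S = L/(4πd²) = 1.72×10²⁷/(4π×(2.04×10¹⁰)²) = 3.29×10⁵ W m⁻².
From T_eq⁴ = S(1−A)/(4σ): 1−A = 4σT_eq⁴/S.
1−A = 4 × 5.67×10⁻⁸ × (1070)⁴ / 3.29×10⁵ = 0.904.

A ≈ 0.10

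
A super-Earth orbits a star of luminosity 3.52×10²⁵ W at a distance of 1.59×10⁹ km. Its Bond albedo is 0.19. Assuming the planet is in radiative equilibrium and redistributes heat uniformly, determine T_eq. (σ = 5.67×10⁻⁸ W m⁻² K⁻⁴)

d = 1.59×10⁹ km = 1.59×10¹² m.
Flux: S = L/(4πd²) = 3.52×10²⁵/(4π×(1.59×10¹²)²) = 1.11 W m⁻².
Energy balance: absorbed = emitted ⇒ πR²·S(1−A) = 4πR²·σT_eq⁴, so T_eq⁴ = S(1−A)/(4σ).
T_eq = [1.11 × 0.81 / (4 × 5.67×10⁻⁸)]^(1/4) = (3.96×10⁶)^(1/4) = 44.6 K.

T_eq ≈ 44.6 K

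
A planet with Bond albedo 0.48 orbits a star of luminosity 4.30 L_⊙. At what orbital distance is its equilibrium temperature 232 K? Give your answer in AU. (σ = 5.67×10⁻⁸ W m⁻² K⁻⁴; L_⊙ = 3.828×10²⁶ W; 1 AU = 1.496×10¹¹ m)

L = 4.30 × 3.828×10²⁶ = 1.65×10²⁷ W.
From T_eq⁴ = L(1−A)/(16πσd²): d = √[L(1−A)/(16πσT_eq⁴)].
d = √[1.65×10²⁷ × 0.52 / (16π × 5.67×10⁻⁸ × (232)⁴)] = 3.22×10¹¹ m = 2.15 AU.

d ≈ 2.15 AU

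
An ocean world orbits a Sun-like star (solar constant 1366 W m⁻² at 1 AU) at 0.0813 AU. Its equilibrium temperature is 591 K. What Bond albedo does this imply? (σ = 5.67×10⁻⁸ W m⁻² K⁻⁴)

A ≈ 0.87

Flux at 0.0813 AU: S = 1366/0.0813² = 2.07×10⁵ W m⁻².
From T_eq⁴ = S(1−A)/(4σ): 1−A = 4σT_eq⁴/S.
1−A = 4 × 5.67×10⁻⁸ × (591)⁴ / 2.07×10⁵ = 0.134.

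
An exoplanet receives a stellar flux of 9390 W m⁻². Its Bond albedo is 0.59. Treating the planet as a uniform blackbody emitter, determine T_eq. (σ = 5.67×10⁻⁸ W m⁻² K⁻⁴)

T_eq ≈ 361 K

Energy balance: absorbed = emitted ⇒ πR²·S(1−A) = 4πR²·σT_eq⁴, so T_eq⁴ = S(1−A)/(4σ).
T_eq = [9390 × 0.41 / (4 × 5.67×10⁻⁸)]^(1/4) = (1.70×10¹⁰)^(1/4) = 361 K.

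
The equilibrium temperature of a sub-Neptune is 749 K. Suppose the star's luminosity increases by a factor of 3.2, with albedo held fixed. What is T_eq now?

T_eq ≈ 1000 K

T_eq ∝ L^(1/4) · d^(−1/2).
T′ = 749 × 3.2^(1/4) = 1000 K.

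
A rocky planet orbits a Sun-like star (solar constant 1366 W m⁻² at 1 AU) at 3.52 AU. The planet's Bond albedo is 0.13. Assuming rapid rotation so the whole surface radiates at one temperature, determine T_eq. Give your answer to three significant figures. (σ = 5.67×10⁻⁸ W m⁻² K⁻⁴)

T_eq ≈ 143 K

Flux at 3.52 AU: S = 1366/3.52² = 110 W m⁻².
Energy balance: absorbed = emitted ⇒ πR²·S(1−A) = 4πR²·σT_eq⁴, so T_eq⁴ = S(1−A)/(4σ).
T_eq = [110 × 0.87 / (4 × 5.67×10⁻⁸)]^(1/4) = (4.23×10⁸)^(1/4) = 143 K.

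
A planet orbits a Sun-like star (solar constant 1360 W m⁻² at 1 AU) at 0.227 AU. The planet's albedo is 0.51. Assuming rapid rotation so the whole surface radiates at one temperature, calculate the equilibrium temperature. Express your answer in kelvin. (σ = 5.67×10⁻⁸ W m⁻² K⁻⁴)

T_eq ≈ 489 K

Flux at 0.227 AU: S = 1360/0.227² = 2.64×10⁴ W m⁻².
Energy balance: absorbed = emitted ⇒ πR²·S(1−A) = 4πR²·σT_eq⁴, so T_eq⁴ = S(1−A)/(4σ).
T_eq = [2.64×10⁴ × 0.49 / (4 × 5.67×10⁻⁸)]^(1/4) = (5.70×10¹⁰)^(1/4) = 489 K.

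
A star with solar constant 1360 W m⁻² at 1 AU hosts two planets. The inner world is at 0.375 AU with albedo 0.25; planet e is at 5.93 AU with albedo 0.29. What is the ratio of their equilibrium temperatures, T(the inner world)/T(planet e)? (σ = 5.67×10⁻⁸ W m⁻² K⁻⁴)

T₁/T₂ ≈ 4.031

T_eq = [S₀(1−A)/(4σd²)]^(1/4), so T ∝ (1−A)^(1/4) / √d.
T₁ = [1360×0.75/(4×5.67×10⁻⁸×0.375²)]^(1/4) = 422.89 K.
T₂ = [1360×0.71/(4×5.67×10⁻⁸×5.93²)]^(1/4) = 104.90 K.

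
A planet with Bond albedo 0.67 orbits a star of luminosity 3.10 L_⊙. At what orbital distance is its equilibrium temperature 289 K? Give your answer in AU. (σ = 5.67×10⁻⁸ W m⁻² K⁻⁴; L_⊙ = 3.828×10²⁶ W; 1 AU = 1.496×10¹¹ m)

L = 3.10 × 3.828×10²⁶ = 1.19×10²⁷ W.
From T_eq⁴ = L(1−A)/(16πσd²): d = √[L(1−A)/(16πσT_eq⁴)].
d = √[1.19×10²⁷ × 0.33 / (16π × 5.67×10⁻⁸ × (289)⁴)] = 1.40×10¹¹ m = 0.938 AU.

d ≈ 0.938 AU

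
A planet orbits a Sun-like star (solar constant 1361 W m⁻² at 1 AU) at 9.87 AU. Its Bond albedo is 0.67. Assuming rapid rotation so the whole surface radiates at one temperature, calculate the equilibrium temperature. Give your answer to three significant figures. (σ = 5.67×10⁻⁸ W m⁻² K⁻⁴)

Flux at 9.87 AU: S = 1361/9.87² = 14.0 W m⁻².
Energy balance: absorbed = emitted ⇒ πR²·S(1−A) = 4πR²·σT_eq⁴, so T_eq⁴ = S(1−A)/(4σ).
T_eq = [14.0 × 0.33 / (4 × 5.67×10⁻⁸)]^(1/4) = (2.03×10⁷)^(1/4) = 67.1 K.

T_eq ≈ 67.1 K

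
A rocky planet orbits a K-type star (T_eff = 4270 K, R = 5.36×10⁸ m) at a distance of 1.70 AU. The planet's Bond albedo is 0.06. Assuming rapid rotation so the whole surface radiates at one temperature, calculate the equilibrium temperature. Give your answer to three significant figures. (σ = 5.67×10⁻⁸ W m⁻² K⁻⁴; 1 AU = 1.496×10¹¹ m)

T_eq ≈ 136 K

d = 1.70 AU = 2.54×10¹¹ m.
L = 4πR_⋆²σT_⋆⁴ = 4π(5.36×10⁸)² × 5.67×10⁻⁸ × (4270)⁴ = 6.81×10²⁵ W.
S = L/(4πd²) = 83.7 W m⁻².
Energy balance: absorbed = emitted ⇒ πR²·S(1−A) = 4πR²·σT_eq⁴, so T_eq⁴ = S(1−A)/(4σ).
T_eq = [83.7 × 0.94 / (4 × 5.67×10⁻⁸)]^(1/4) = (3.47×10⁸)^(1/4) = 136 K.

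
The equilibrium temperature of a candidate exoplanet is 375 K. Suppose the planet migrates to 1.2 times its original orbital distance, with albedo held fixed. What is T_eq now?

T_eq ≈ 342 K

T_eq ∝ L^(1/4) · d^(−1/2).
T′ = 375 / 1.2^(1/2) = 342 K.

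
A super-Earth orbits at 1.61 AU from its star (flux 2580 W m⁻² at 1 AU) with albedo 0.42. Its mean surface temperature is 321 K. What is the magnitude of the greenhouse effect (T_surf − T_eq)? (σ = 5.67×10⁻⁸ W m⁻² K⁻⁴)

ΔT ≈ 96.4 K

S = 2580/1.61² = 995.3 W m⁻².
T_eq = [S(1−A)/(4σ)]^(1/4) = [995.3×0.58/(4×5.67×10⁻⁸)]^(1/4) = 224.6 K.
ΔT = T_surf − T_eq = 321 − 224.6.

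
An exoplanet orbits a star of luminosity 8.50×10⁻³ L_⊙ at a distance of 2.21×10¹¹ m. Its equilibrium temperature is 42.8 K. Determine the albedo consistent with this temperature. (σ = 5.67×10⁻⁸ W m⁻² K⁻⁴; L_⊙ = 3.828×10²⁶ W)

L = 8.50×10⁻³ × 3.828×10²⁶ = 3.25×10²⁴ W.
Flux: S = L/(4πd²) = 3.25×10²⁴/(4π×(2.21×10¹¹)²) = 5.30 W m⁻².
From T_eq⁴ = S(1−A)/(4σ): 1−A = 4σT_eq⁴/S.
1−A = 4 × 5.67×10⁻⁸ × (42.8)⁴ / 5.30 = 0.144.

A ≈ 0.86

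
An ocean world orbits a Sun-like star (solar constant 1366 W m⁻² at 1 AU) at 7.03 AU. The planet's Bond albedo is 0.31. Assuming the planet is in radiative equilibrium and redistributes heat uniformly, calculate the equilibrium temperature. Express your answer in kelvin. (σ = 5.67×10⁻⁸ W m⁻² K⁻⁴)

T_eq ≈ 95.8 K

Flux at 7.03 AU: S = 1366/7.03² = 27.6 W m⁻².
Energy balance: absorbed = emitted ⇒ πR²·S(1−A) = 4πR²·σT_eq⁴, so T_eq⁴ = S(1−A)/(4σ).
T_eq = [27.6 × 0.69 / (4 × 5.67×10⁻⁸)]^(1/4) = (8.41×10⁷)^(1/4) = 95.8 K.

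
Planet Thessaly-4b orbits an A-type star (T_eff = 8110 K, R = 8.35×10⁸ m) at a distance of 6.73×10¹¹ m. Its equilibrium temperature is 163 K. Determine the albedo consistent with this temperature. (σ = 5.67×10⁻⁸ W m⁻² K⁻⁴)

A ≈ 0.58

L = 4πR_⋆²σT_⋆⁴ = 4π(8.35×10⁸)² × 5.67×10⁻⁸ × (8110)⁴ = 2.15×10²⁷ W.
S = L/(4πd²) = 378 W m⁻².
From T_eq⁴ = S(1−A)/(4σ): 1−A = 4σT_eq⁴/S.
1−A = 4 × 5.67×10⁻⁸ × (163)⁴ / 378 = 0.424.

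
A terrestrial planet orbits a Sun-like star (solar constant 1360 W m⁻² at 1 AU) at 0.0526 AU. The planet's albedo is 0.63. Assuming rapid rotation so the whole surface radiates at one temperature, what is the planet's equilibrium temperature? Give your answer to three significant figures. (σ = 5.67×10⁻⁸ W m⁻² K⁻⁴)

T_eq ≈ 946 K

Flux at 0.0526 AU: S = 1360/0.0526² = 4.92×10⁵ W m⁻².
Energy balance: absorbed = emitted ⇒ πR²·S(1−A) = 4πR²·σT_eq⁴, so T_eq⁴ = S(1−A)/(4σ).
T_eq = [4.92×10⁵ × 0.37 / (4 × 5.67×10⁻⁸)]^(1/4) = (8.02×10¹¹)^(1/4) = 946 K.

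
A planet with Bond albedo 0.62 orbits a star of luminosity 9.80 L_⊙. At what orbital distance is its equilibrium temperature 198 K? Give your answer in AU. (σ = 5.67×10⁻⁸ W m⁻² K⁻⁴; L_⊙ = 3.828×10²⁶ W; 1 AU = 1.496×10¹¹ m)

d ≈ 3.81 AU

L = 9.80 × 3.828×10²⁶ = 3.75×10²⁷ W.
From T_eq⁴ = L(1−A)/(16πσd²): d = √[L(1−A)/(16πσT_eq⁴)].
d = √[3.75×10²⁷ × 0.38 / (16π × 5.67×10⁻⁸ × (198)⁴)] = 5.70×10¹¹ m = 3.81 AU.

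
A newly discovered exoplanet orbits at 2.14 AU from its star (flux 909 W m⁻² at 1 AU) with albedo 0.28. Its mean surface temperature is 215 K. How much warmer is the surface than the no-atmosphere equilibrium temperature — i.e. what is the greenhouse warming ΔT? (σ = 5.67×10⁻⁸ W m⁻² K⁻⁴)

ΔT ≈ 56.6 K

S = 909/2.14² = 198.5 W m⁻².
T_eq = [S(1−A)/(4σ)]^(1/4) = [198.5×0.72/(4×5.67×10⁻⁸)]^(1/4) = 158.4 K.
ΔT = T_surf − T_eq = 215 − 158.4.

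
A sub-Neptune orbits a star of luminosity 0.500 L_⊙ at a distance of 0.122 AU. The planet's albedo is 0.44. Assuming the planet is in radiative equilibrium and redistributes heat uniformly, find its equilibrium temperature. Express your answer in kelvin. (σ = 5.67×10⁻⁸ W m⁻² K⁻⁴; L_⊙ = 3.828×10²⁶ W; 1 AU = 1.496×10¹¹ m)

T_eq ≈ 580 K

d = 0.122 AU = 1.83×10¹⁰ m.
L = 0.500 × 3.828×10²⁶ = 1.91×10²⁶ W.
Flux: S = L/(4πd²) = 1.91×10²⁶/(4π×(1.83×10¹⁰)²) = 4.57×10⁴ W m⁻².
Energy balance: absorbed = emitted ⇒ πR²·S(1−A) = 4πR²·σT_eq⁴, so T_eq⁴ = S(1−A)/(4σ).
T_eq = [4.57×10⁴ × 0.56 / (4 × 5.67×10⁻⁸)]^(1/4) = (1.13×10¹¹)^(1/4) = 580 K.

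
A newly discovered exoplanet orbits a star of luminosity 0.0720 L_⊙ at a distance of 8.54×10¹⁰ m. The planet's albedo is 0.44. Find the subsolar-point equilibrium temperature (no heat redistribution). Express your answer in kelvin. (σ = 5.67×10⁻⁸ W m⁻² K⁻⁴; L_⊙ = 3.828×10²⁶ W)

T_ss ≈ 233 K

L = 0.0720 × 3.828×10²⁶ = 2.76×10²⁵ W.
Flux: S = L/(4πd²) = 2.76×10²⁵/(4π×(8.54×10¹⁰)²) = 301 W m⁻².
At the subsolar point the surface absorbs S(1−A) and emits σT⁴ per unit area — no factor of 4, since only the local patch is in balance.
T = [301 × 0.56 / 5.67×10⁻⁸]^(1/4) = (2.97×10⁹)^(1/4) = 233 K.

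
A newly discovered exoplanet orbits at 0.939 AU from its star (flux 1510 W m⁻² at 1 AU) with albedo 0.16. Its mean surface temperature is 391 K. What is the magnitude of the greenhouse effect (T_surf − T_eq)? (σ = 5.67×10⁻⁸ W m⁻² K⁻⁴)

ΔT ≈ 108.8 K

S = 1510/0.939² = 1713 W m⁻².
T_eq = [S(1−A)/(4σ)]^(1/4) = [1713×0.84/(4×5.67×10⁻⁸)]^(1/4) = 282.2 K.
ΔT = T_surf − T_eq = 391 − 282.2.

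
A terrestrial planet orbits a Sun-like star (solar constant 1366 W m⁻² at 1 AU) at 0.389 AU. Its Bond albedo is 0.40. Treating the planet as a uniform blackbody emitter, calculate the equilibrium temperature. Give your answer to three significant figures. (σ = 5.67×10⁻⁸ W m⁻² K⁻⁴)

T_eq ≈ 393 K

Flux at 0.389 AU: S = 1366/0.389² = 9030 W m⁻².
Energy balance: absorbed = emitted ⇒ πR²·S(1−A) = 4πR²·σT_eq⁴, so T_eq⁴ = S(1−A)/(4σ).
T_eq = [9030 × 0.60 / (4 × 5.67×10⁻⁸)]^(1/4) = (2.39×10¹⁰)^(1/4) = 393 K.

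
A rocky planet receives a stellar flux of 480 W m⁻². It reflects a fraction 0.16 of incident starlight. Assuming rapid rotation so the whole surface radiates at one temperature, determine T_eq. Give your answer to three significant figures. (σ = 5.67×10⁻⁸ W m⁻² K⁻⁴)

T_eq ≈ 205 K

Energy balance: absorbed = emitted ⇒ πR²·S(1−A) = 4πR²·σT_eq⁴, so T_eq⁴ = S(1−A)/(4σ).
T_eq = [480 × 0.84 / (4 × 5.67×10⁻⁸)]^(1/4) = (1.78×10⁹)^(1/4) = 205 K.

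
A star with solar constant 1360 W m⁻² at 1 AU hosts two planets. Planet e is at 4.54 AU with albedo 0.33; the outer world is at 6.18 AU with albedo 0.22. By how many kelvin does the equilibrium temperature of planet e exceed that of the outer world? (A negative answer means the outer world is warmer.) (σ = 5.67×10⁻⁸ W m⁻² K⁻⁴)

T_eq = [S₀(1−A)/(4σd²)]^(1/4), so T ∝ (1−A)^(1/4) / √d.
T₁ = [1360×0.67/(4×5.67×10⁻⁸×4.54²)]^(1/4) = 118.16 K.
T₂ = [1360×0.78/(4×5.67×10⁻⁸×6.18²)]^(1/4) = 105.20 K.

ΔT ≈ 13.0 K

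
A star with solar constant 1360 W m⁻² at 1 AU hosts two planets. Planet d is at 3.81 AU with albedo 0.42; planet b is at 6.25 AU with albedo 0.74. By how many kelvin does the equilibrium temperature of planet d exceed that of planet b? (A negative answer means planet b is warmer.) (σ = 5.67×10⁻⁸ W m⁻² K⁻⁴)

T_eq = [S₀(1−A)/(4σd²)]^(1/4), so T ∝ (1−A)^(1/4) / √d.
T₁ = [1360×0.58/(4×5.67×10⁻⁸×3.81²)]^(1/4) = 124.41 K.
T₂ = [1360×0.26/(4×5.67×10⁻⁸×6.25²)]^(1/4) = 79.48 K.

ΔT ≈ 44.9 K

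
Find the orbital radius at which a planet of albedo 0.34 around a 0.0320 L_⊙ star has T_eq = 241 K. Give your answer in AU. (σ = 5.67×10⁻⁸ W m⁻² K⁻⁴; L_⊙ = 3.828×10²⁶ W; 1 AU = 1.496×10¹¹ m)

L = 0.0320 × 3.828×10²⁶ = 1.22×10²⁵ W.
From T_eq⁴ = L(1−A)/(16πσd²): d = √[L(1−A)/(16πσT_eq⁴)].
d = √[1.22×10²⁵ × 0.66 / (16π × 5.67×10⁻⁸ × (241)⁴)] = 2.90×10¹⁰ m = 0.194 AU.

d ≈ 0.194 AU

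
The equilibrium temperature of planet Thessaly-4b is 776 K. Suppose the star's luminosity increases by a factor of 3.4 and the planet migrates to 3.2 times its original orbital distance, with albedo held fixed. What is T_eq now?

T_eq ∝ L^(1/4) · d^(−1/2).
T′ = 776 × 3.4^(1/4) / 3.2^(1/2) = 589 K.

T_eq ≈ 589 K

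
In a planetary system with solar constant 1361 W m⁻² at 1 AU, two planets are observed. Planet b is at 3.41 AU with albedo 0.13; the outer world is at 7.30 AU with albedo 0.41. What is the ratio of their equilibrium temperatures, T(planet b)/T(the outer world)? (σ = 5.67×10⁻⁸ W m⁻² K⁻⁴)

T₁/T₂ ≈ 1.612

T_eq = [S₀(1−A)/(4σd²)]^(1/4), so T ∝ (1−A)^(1/4) / √d.
T₁ = [1361×0.87/(4×5.67×10⁻⁸×3.41²)]^(1/4) = 145.56 K.
T₂ = [1361×0.59/(4×5.67×10⁻⁸×7.30²)]^(1/4) = 90.28 K.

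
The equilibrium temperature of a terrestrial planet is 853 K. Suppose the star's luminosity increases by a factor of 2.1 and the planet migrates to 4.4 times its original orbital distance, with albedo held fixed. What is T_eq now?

T_eq ∝ L^(1/4) · d^(−1/2).
T′ = 853 × 2.1^(1/4) / 4.4^(1/2) = 490 K.

T_eq ≈ 490 K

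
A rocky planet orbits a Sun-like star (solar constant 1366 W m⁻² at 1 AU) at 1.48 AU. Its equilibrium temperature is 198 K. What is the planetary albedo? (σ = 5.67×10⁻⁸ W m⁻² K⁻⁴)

Flux at 1.48 AU: S = 1366/1.48² = 624 W m⁻².
From T_eq⁴ = S(1−A)/(4σ): 1−A = 4σT_eq⁴/S.
1−A = 4 × 5.67×10⁻⁸ × (198)⁴ / 624 = 0.559.

A ≈ 0.44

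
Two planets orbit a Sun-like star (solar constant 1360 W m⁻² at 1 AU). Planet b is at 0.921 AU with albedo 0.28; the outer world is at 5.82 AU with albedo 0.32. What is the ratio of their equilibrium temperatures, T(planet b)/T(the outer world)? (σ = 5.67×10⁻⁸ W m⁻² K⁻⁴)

T₁/T₂ ≈ 2.550

T_eq = [S₀(1−A)/(4σd²)]^(1/4), so T ∝ (1−A)^(1/4) / √d.
T₁ = [1360×0.72/(4×5.67×10⁻⁸×0.921²)]^(1/4) = 267.10 K.
T₂ = [1360×0.68/(4×5.67×10⁻⁸×5.82²)]^(1/4) = 104.75 K.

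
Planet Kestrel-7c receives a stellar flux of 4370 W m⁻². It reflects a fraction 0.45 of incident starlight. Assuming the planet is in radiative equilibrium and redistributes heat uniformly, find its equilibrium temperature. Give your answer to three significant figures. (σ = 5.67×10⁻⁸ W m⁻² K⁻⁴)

T_eq ≈ 321 K

Energy balance: absorbed = emitted ⇒ πR²·S(1−A) = 4πR²·σT_eq⁴, so T_eq⁴ = S(1−A)/(4σ).
T_eq = [4370 × 0.55 / (4 × 5.67×10⁻⁸)]^(1/4) = (1.06×10¹⁰)^(1/4) = 321 K.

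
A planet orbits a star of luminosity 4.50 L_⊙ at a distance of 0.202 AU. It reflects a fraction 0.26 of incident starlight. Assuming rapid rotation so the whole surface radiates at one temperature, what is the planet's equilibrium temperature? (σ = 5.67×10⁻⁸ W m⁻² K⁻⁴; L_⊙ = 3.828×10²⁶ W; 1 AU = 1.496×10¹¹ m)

T_eq ≈ 837 K

d = 0.202 AU = 3.02×10¹⁰ m.
L = 4.50 × 3.828×10²⁶ = 1.72×10²⁷ W.
Flux: S = L/(4πd²) = 1.72×10²⁷/(4π×(3.02×10¹⁰)²) = 1.50×10⁵ W m⁻².
Energy balance: absorbed = emitted ⇒ πR²·S(1−A) = 4πR²·σT_eq⁴, so T_eq⁴ = S(1−A)/(4σ).
T_eq = [1.50×10⁵ × 0.74 / (4 × 5.67×10⁻⁸)]^(1/4) = (4.90×10¹¹)^(1/4) = 837 K.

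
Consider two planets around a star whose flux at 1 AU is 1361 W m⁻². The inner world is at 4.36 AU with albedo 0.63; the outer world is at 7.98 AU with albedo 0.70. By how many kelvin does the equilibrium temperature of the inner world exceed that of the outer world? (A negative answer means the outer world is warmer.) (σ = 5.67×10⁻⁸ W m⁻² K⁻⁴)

ΔT ≈ 31.0 K

T_eq = [S₀(1−A)/(4σd²)]^(1/4), so T ∝ (1−A)^(1/4) / √d.
T₁ = [1361×0.37/(4×5.67×10⁻⁸×4.36²)]^(1/4) = 103.96 K.
T₂ = [1361×0.30/(4×5.67×10⁻⁸×7.98²)]^(1/4) = 72.92 K.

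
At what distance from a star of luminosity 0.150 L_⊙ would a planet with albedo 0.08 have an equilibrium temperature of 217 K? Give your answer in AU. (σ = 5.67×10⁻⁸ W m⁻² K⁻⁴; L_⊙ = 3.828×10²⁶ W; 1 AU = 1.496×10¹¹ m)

d ≈ 0.611 AU

L = 0.150 × 3.828×10²⁶ = 5.74×10²⁵ W.
From T_eq⁴ = L(1−A)/(16πσd²): d = √[L(1−A)/(16πσT_eq⁴)].
d = √[5.74×10²⁵ × 0.92 / (16π × 5.67×10⁻⁸ × (217)⁴)] = 9.14×10¹⁰ m = 0.611 AU.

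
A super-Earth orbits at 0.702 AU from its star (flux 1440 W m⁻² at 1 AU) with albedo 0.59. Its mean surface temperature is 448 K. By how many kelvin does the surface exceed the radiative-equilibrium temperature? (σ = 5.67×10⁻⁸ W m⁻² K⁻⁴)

ΔT ≈ 178.4 K

S = 1440/0.702² = 2922 W m⁻².
T_eq = [S(1−A)/(4σ)]^(1/4) = [2922×0.41/(4×5.67×10⁻⁸)]^(1/4) = 269.6 K.
ΔT = T_surf − T_eq = 448 − 269.6.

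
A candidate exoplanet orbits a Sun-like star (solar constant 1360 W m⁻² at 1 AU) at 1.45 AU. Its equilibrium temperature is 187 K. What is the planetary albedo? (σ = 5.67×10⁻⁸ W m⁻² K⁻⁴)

Flux at 1.45 AU: S = 1360/1.45² = 647 W m⁻².
From T_eq⁴ = S(1−A)/(4σ): 1−A = 4σT_eq⁴/S.
1−A = 4 × 5.67×10⁻⁸ × (187)⁴ / 647 = 0.429.

A ≈ 0.57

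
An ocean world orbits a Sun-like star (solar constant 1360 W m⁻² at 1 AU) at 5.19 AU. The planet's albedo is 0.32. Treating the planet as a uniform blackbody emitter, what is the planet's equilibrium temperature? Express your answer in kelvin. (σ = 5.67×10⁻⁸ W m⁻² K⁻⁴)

Flux at 5.19 AU: S = 1360/5.19² = 50.5 W m⁻².
Energy balance: absorbed = emitted ⇒ πR²·S(1−A) = 4πR²·σT_eq⁴, so T_eq⁴ = S(1−A)/(4σ).
T_eq = [50.5 × 0.68 / (4 × 5.67×10⁻⁸)]^(1/4) = (1.51×10⁸)^(1/4) = 111 K.

T_eq ≈ 111 K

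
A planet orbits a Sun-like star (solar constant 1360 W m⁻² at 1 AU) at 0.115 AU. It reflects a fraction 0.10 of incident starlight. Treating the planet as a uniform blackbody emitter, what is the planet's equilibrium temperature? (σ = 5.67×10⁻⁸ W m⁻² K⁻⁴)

Flux at 0.115 AU: S = 1360/0.115² = 1.03×10⁵ W m⁻².
Energy balance: absorbed = emitted ⇒ πR²·S(1−A) = 4πR²·σT_eq⁴, so T_eq⁴ = S(1−A)/(4σ).
T_eq = [1.03×10⁵ × 0.90 / (4 × 5.67×10⁻⁸)]^(1/4) = (4.08×10¹¹)^(1/4) = 799 K.

T_eq ≈ 799 K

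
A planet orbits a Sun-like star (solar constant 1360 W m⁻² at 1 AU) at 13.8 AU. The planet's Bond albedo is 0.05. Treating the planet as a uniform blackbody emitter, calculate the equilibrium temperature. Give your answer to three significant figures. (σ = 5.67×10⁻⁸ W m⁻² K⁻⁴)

T_eq ≈ 74.0 K

Flux at 13.8 AU: S = 1360/13.8² = 7.14 W m⁻².
Energy balance: absorbed = emitted ⇒ πR²·S(1−A) = 4πR²·σT_eq⁴, so T_eq⁴ = S(1−A)/(4σ).
T_eq = [7.14 × 0.95 / (4 × 5.67×10⁻⁸)]^(1/4) = (2.99×10⁷)^(1/4) = 74.0 K.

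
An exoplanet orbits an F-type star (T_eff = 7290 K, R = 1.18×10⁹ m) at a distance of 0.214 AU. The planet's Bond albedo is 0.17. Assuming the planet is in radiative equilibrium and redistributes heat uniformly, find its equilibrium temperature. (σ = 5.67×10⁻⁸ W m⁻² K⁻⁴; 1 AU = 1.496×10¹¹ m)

d = 0.214 AU = 3.20×10¹⁰ m.
L = 4πR_⋆²σT_⋆⁴ = 4π(1.18×10⁹)² × 5.67×10⁻⁸ × (7290)⁴ = 2.80×10²⁷ W.
S = L/(4πd²) = 2.18×10⁵ W m⁻².
Energy balance: absorbed = emitted ⇒ πR²·S(1−A) = 4πR²·σT_eq⁴, so T_eq⁴ = S(1−A)/(4σ).
T_eq = [2.18×10⁵ × 0.83 / (4 × 5.67×10⁻⁸)]^(1/4) = (7.96×10¹¹)^(1/4) = 945 K.

T_eq ≈ 945 K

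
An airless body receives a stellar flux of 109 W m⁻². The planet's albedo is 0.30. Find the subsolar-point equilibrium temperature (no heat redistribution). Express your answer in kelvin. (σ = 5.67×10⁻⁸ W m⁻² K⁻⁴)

At the subsolar point the surface absorbs S(1−A) and emits σT⁴ per unit area — no factor of 4, since only the local patch is in balance.
T = [109 × 0.70 / 5.67×10⁻⁸]^(1/4) = (1.35×10⁹)^(1/4) = 192 K.

T_ss ≈ 192 K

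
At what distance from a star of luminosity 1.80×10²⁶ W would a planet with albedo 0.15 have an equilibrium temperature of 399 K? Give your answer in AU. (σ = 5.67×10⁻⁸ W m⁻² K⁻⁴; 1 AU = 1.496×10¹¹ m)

d ≈ 0.308 AU

From T_eq⁴ = L(1−A)/(16πσd²): d = √[L(1−A)/(16πσT_eq⁴)].
d = √[1.80×10²⁶ × 0.85 / (16π × 5.67×10⁻⁸ × (399)⁴)] = 4.60×10¹⁰ m = 0.308 AU.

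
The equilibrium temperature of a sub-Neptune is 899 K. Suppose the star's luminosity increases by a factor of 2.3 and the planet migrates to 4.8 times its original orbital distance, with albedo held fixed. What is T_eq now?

T_eq ∝ L^(1/4) · d^(−1/2).
T′ = 899 × 2.3^(1/4) / 4.8^(1/2) = 505 K.

T_eq ≈ 505 K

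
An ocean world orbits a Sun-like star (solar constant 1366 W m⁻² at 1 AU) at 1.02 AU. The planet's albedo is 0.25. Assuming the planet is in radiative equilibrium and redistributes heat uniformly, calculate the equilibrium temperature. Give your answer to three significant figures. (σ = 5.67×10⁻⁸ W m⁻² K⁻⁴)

Flux at 1.02 AU: S = 1366/1.02² = 1310 W m⁻².
Energy balance: absorbed = emitted ⇒ πR²·S(1−A) = 4πR²·σT_eq⁴, so T_eq⁴ = S(1−A)/(4σ).
T_eq = [1310 × 0.75 / (4 × 5.67×10⁻⁸)]^(1/4) = (4.34×10⁹)^(1/4) = 257 K.

T_eq ≈ 257 K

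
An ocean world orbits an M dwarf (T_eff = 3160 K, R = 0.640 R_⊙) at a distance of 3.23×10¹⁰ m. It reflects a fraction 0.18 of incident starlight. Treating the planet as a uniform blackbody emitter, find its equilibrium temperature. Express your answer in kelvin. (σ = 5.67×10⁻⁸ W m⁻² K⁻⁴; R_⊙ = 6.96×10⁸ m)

T_eq ≈ 250 K

R_⋆ = 0.640 × 6.96×10⁸ = 4.45×10⁸ m.
L = 4πR_⋆²σT_⋆⁴ = 4π(4.45×10⁸)² × 5.67×10⁻⁸ × (3160)⁴ = 1.41×10²⁵ W.
S = L/(4πd²) = 1080 W m⁻².
Energy balance: absorbed = emitted ⇒ πR²·S(1−A) = 4πR²·σT_eq⁴, so T_eq⁴ = S(1−A)/(4σ).
T_eq = [1080 × 0.82 / (4 × 5.67×10⁻⁸)]^(1/4) = (3.89×10⁹)^(1/4) = 250 K.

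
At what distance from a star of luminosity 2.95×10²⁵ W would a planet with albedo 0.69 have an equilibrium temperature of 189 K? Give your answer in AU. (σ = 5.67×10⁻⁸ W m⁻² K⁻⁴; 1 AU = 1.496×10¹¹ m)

From T_eq⁴ = L(1−A)/(16πσd²): d = √[L(1−A)/(16πσT_eq⁴)].
d = √[2.95×10²⁵ × 0.31 / (16π × 5.67×10⁻⁸ × (189)⁴)] = 5.01×10¹⁰ m = 0.335 AU.

d ≈ 0.335 AU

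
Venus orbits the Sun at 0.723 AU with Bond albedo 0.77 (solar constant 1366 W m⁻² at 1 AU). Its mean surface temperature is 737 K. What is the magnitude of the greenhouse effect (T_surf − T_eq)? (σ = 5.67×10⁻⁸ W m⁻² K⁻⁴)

S = 1366/0.723² = 2613 W m⁻².
T_eq = [S(1−A)/(4σ)]^(1/4) = [2613×0.23/(4×5.67×10⁻⁸)]^(1/4) = 226.9 K.
ΔT = T_surf − T_eq = 737 − 226.9.

ΔT ≈ 510.1 K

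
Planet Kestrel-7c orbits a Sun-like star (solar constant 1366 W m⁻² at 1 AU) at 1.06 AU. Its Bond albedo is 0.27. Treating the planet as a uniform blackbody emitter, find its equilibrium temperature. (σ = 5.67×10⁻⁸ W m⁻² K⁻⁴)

Flux at 1.06 AU: S = 1366/1.06² = 1220 W m⁻².
Energy balance: absorbed = emitted ⇒ πR²·S(1−A) = 4πR²·σT_eq⁴, so T_eq⁴ = S(1−A)/(4σ).
T_eq = [1220 × 0.73 / (4 × 5.67×10⁻⁸)]^(1/4) = (3.91×10⁹)^(1/4) = 250 K.

T_eq ≈ 250 K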